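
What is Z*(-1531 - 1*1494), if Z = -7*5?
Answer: 105875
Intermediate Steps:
Z = -35
Z*(-1531 - 1*1494) = -35*(-1531 - 1*1494) = -35*(-1531 - 1494) = -35*(-3025) = 105875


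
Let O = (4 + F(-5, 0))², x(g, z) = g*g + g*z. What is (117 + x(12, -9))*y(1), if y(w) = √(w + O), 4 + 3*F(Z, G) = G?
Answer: 51*√73 ≈ 435.74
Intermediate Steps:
F(Z, G) = -4/3 + G/3
x(g, z) = g² + g*z
O = 64/9 (O = (4 + (-4/3 + (⅓)*0))² = (4 + (-4/3 + 0))² = (4 - 4/3)² = (8/3)² = 64/9 ≈ 7.1111)
y(w) = √(64/9 + w) (y(w) = √(w + 64/9) = √(64/9 + w))
(117 + x(12, -9))*y(1) = (117 + 12*(12 - 9))*(√(64 + 9*1)/3) = (117 + 12*3)*(√(64 + 9)/3) = (117 + 36)*(√73/3) = 153*(√73/3) = 51*√73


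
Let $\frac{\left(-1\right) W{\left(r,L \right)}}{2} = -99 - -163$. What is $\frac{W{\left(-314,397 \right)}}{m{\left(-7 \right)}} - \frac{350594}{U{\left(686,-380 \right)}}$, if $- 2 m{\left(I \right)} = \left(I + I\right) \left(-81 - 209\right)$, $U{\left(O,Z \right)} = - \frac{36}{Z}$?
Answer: $- \frac{33806025874}{9135} \approx -3.7007 \cdot 10^{6}$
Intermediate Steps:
$W{\left(r,L \right)} = -128$ ($W{\left(r,L \right)} = - 2 \left(-99 - -163\right) = - 2 \left(-99 + 163\right) = \left(-2\right) 64 = -128$)
$m{\left(I \right)} = 290 I$ ($m{\left(I \right)} = - \frac{\left(I + I\right) \left(-81 - 209\right)}{2} = - \frac{2 I \left(-290\right)}{2} = - \frac{\left(-580\right) I}{2} = 290 I$)
$\frac{W{\left(-314,397 \right)}}{m{\left(-7 \right)}} - \frac{350594}{U{\left(686,-380 \right)}} = - \frac{128}{290 \left(-7\right)} - \frac{350594}{\left(-36\right) \frac{1}{-380}} = - \frac{128}{-2030} - \frac{350594}{\left(-36\right) \left(- \frac{1}{380}\right)} = \left(-128\right) \left(- \frac{1}{2030}\right) - \frac{350594}{\frac{9}{95}} = \frac{64}{1015} - \frac{33306430}{9} = - \frac{33806025874}{9135}$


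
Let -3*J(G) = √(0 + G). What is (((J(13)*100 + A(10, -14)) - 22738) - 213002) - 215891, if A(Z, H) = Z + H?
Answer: -451635 - 100*√13/3 ≈ -4.5176e+5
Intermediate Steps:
A(Z, H) = H + Z
J(G) = -√G/3 (J(G) = -√(0 + G)/3 = -√G/3)
(((J(13)*100 + A(10, -14)) - 22738) - 213002) - 215891 = (((-√13/3*100 + (-14 + 10)) - 22738) - 213002) - 215891 = (((-100*√13/3 - 4) - 22738) - 213002) - 215891 = (((-4 - 100*√13/3) - 22738) - 213002) - 215891 = ((-22742 - 100*√13/3) - 213002) - 215891 = (-235744 - 100*√13/3) - 215891 = -451635 - 100*√13/3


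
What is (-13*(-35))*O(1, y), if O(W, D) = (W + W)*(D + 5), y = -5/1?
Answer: 0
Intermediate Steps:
y = -5 (y = 1*(-5) = -5)
O(W, D) = 2*W*(5 + D) (O(W, D) = (2*W)*(5 + D) = 2*W*(5 + D))
(-13*(-35))*O(1, y) = (-13*(-35))*(2*1*(5 - 5)) = 455*(2*1*0) = 455*0 = 0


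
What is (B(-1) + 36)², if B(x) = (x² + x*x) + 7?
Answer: 2025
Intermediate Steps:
B(x) = 7 + 2*x² (B(x) = (x² + x²) + 7 = 2*x² + 7 = 7 + 2*x²)
(B(-1) + 36)² = ((7 + 2*(-1)²) + 36)² = ((7 + 2*1) + 36)² = ((7 + 2) + 36)² = (9 + 36)² = 45² = 2025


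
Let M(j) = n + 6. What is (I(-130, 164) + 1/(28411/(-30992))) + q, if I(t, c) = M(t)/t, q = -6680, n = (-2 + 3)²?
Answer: -24676340237/3693430 ≈ -6681.1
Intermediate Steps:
n = 1 (n = 1² = 1)
M(j) = 7 (M(j) = 1 + 6 = 7)
I(t, c) = 7/t
(I(-130, 164) + 1/(28411/(-30992))) + q = (7/(-130) + 1/(28411/(-30992))) - 6680 = (7*(-1/130) + 1/(28411*(-1/30992))) - 6680 = (-7/130 + 1/(-28411/30992)) - 6680 = (-7/130 - 30992/28411) - 6680 = -4227837/3693430 - 6680 = -24676340237/3693430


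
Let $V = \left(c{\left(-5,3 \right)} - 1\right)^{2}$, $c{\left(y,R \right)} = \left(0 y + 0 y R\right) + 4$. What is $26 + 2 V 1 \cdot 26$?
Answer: $494$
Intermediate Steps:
$c{\left(y,R \right)} = 4$ ($c{\left(y,R \right)} = \left(0 + 0 R\right) + 4 = \left(0 + 0\right) + 4 = 0 + 4 = 4$)
$V = 9$ ($V = \left(4 - 1\right)^{2} = 3^{2} = 9$)
$26 + 2 V 1 \cdot 26 = 26 + 2 \cdot 9 \cdot 1 \cdot 26 = 26 + 18 \cdot 1 \cdot 26 = 26 + 18 \cdot 26 = 26 + 468 = 494$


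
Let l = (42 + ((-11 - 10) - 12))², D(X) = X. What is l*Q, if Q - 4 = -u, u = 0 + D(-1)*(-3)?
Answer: 81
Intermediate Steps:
u = 3 (u = 0 - 1*(-3) = 0 + 3 = 3)
l = 81 (l = (42 + (-21 - 12))² = (42 - 33)² = 9² = 81)
Q = 1 (Q = 4 - 1*3 = 4 - 3 = 1)
l*Q = 81*1 = 81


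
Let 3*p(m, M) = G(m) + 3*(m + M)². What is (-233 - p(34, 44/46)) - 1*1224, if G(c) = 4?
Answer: -4253623/1587 ≈ -2680.3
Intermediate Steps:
p(m, M) = 4/3 + (M + m)² (p(m, M) = (4 + 3*(m + M)²)/3 = (4 + 3*(M + m)²)/3 = 4/3 + (M + m)²)
(-233 - p(34, 44/46)) - 1*1224 = (-233 - (4/3 + (44/46 + 34)²)) - 1*1224 = (-233 - (4/3 + (44*(1/46) + 34)²)) - 1224 = (-233 - (4/3 + (22/23 + 34)²)) - 1224 = (-233 - (4/3 + (804/23)²)) - 1224 = (-233 - (4/3 + 646416/529)) - 1224 = (-233 - 1*1941364/1587) - 1224 = (-233 - 1941364/1587) - 1224 = -2311135/1587 - 1224 = -4253623/1587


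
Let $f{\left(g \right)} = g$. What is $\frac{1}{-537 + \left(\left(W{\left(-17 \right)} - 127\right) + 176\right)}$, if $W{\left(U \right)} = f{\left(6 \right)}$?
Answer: $- \frac{1}{482} \approx -0.0020747$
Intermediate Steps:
$W{\left(U \right)} = 6$
$\frac{1}{-537 + \left(\left(W{\left(-17 \right)} - 127\right) + 176\right)} = \frac{1}{-537 + \left(\left(6 - 127\right) + 176\right)} = \frac{1}{-537 + \left(-121 + 176\right)} = \frac{1}{-537 + 55} = \frac{1}{-482} = - \frac{1}{482}$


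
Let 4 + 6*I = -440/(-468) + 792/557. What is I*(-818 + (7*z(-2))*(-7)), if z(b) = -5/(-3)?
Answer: 144048329/586521 ≈ 245.60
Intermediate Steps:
z(b) = 5/3 (z(b) = -5*(-1/3) = 5/3)
I = -53371/195507 (I = -2/3 + (-440/(-468) + 792/557)/6 = -2/3 + (-440*(-1/468) + 792*(1/557))/6 = -2/3 + (110/117 + 792/557)/6 = -2/3 + (1/6)*(153934/65169) = -2/3 + 76967/195507 = -53371/195507 ≈ -0.27299)
I*(-818 + (7*z(-2))*(-7)) = -53371*(-818 + (7*(5/3))*(-7))/195507 = -53371*(-818 + (35/3)*(-7))/195507 = -53371*(-818 - 245/3)/195507 = -53371/195507*(-2699/3) = 144048329/586521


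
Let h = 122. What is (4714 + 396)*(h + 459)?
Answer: 2968910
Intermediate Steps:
(4714 + 396)*(h + 459) = (4714 + 396)*(122 + 459) = 5110*581 = 2968910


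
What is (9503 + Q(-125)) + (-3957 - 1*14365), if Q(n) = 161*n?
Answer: -28944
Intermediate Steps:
(9503 + Q(-125)) + (-3957 - 1*14365) = (9503 + 161*(-125)) + (-3957 - 1*14365) = (9503 - 20125) + (-3957 - 14365) = -10622 - 18322 = -28944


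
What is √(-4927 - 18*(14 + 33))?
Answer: I*√5773 ≈ 75.98*I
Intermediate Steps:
√(-4927 - 18*(14 + 33)) = √(-4927 - 18*47) = √(-4927 - 846) = √(-5773) = I*√5773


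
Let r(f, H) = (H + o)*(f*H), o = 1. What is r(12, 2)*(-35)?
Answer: -2520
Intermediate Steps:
r(f, H) = H*f*(1 + H) (r(f, H) = (H + 1)*(f*H) = (1 + H)*(H*f) = H*f*(1 + H))
r(12, 2)*(-35) = (2*12*(1 + 2))*(-35) = (2*12*3)*(-35) = 72*(-35) = -2520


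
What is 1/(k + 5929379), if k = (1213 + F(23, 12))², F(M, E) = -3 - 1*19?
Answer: 1/7347860 ≈ 1.3609e-7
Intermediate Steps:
F(M, E) = -22 (F(M, E) = -3 - 19 = -22)
k = 1418481 (k = (1213 - 22)² = 1191² = 1418481)
1/(k + 5929379) = 1/(1418481 + 5929379) = 1/7347860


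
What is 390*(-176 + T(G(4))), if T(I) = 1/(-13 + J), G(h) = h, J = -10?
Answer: -1579110/23 ≈ -68657.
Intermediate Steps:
T(I) = -1/23 (T(I) = 1/(-13 - 10) = 1/(-23) = -1/23)
390*(-176 + T(G(4))) = 390*(-176 - 1/23) = 390*(-4049/23) = -1579110/23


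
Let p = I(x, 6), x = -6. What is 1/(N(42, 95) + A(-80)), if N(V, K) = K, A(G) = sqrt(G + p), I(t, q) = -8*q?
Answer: 95/9153 - 8*I*sqrt(2)/9153 ≈ 0.010379 - 0.0012361*I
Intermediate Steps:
p = -48 (p = -8*6 = -48)
A(G) = sqrt(-48 + G) (A(G) = sqrt(G - 48) = sqrt(-48 + G))
1/(N(42, 95) + A(-80)) = 1/(95 + sqrt(-48 - 80)) = 1/(95 + sqrt(-128)) = 1/(95 + 8*I*sqrt(2))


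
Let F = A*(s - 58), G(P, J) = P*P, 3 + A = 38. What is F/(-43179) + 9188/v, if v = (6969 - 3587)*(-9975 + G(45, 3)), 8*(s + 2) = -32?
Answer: 4985827279/96745787925 ≈ 0.051535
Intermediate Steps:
A = 35 (A = -3 + 38 = 35)
s = -6 (s = -2 + (⅛)*(-32) = -2 - 4 = -6)
G(P, J) = P²
F = -2240 (F = 35*(-6 - 58) = 35*(-64) = -2240)
v = -26886900 (v = (6969 - 3587)*(-9975 + 45²) = 3382*(-9975 + 2025) = 3382*(-7950) = -26886900)
F/(-43179) + 9188/v = -2240/(-43179) + 9188/(-26886900) = -2240*(-1/43179) + 9188*(-1/26886900) = 2240/43179 - 2297/6721725 = 4985827279/96745787925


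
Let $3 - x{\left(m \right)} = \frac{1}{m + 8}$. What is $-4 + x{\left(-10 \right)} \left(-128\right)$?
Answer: $-452$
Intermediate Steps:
$x{\left(m \right)} = 3 - \frac{1}{8 + m}$ ($x{\left(m \right)} = 3 - \frac{1}{m + 8} = 3 - \frac{1}{8 + m}$)
$-4 + x{\left(-10 \right)} \left(-128\right) = -4 + \frac{23 + 3 \left(-10\right)}{8 - 10} \left(-128\right) = -4 + \frac{23 - 30}{-2} \left(-128\right) = -4 + \left(- \frac{1}{2}\right) \left(-7\right) \left(-128\right) = -4 + \frac{7}{2} \left(-128\right) = -4 - 448 = -452$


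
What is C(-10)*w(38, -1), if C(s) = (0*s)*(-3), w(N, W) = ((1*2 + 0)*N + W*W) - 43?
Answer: 0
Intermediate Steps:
w(N, W) = -43 + W**2 + 2*N (w(N, W) = ((2 + 0)*N + W**2) - 43 = (2*N + W**2) - 43 = (W**2 + 2*N) - 43 = -43 + W**2 + 2*N)
C(s) = 0 (C(s) = 0*(-3) = 0)
C(-10)*w(38, -1) = 0*(-43 + (-1)**2 + 2*38) = 0*(-43 + 1 + 76) = 0*34 = 0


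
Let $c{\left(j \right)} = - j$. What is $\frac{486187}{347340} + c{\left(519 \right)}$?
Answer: $- \frac{179783273}{347340} \approx -517.6$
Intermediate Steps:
$\frac{486187}{347340} + c{\left(519 \right)} = \frac{486187}{347340} - 519 = - \frac{179783273}{347340}$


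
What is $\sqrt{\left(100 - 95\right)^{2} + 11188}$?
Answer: $\sqrt{11213} \approx 105.89$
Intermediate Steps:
$\sqrt{\left(100 - 95\right)^{2} + 11188} = \sqrt{5^{2} + 11188} = \sqrt{25 + 11188} = \sqrt{11213}$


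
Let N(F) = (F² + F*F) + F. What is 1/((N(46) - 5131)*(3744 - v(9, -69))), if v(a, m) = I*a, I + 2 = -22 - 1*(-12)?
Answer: -1/3285756 ≈ -3.0434e-7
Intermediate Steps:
I = -12 (I = -2 + (-22 - 1*(-12)) = -2 + (-22 + 12) = -2 - 10 = -12)
v(a, m) = -12*a
N(F) = F + 2*F² (N(F) = (F² + F²) + F = 2*F² + F = F + 2*F²)
1/((N(46) - 5131)*(3744 - v(9, -69))) = 1/((46*(1 + 2*46) - 5131)*(3744 - (-12)*9)) = 1/((46*(1 + 92) - 5131)*(3744 - 1*(-108))) = 1/((46*93 - 5131)*(3744 + 108)) = 1/((4278 - 5131)*3852) = (1/3852)/(-853) = -1/853*1/3852 = -1/3285756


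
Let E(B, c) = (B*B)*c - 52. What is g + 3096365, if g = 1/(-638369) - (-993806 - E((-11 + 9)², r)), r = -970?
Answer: 2601097689030/638369 ≈ 4.0746e+6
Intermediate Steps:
E(B, c) = -52 + c*B² (E(B, c) = B²*c - 52 = c*B² - 52 = -52 + c*B²)
g = 624474260345/638369 (g = 1/(-638369) - (-993806 - (-52 - 970*(-11 + 9)⁴)) = -1/638369 - (-993806 - (-52 - 970*((-2)²)²)) = -1/638369 - (-993806 - (-52 - 970*4²)) = -1/638369 - (-993806 - (-52 - 970*16)) = -1/638369 - (-993806 - (-52 - 15520)) = -1/638369 - (-993806 - 1*(-15572)) = -1/638369 - (-993806 + 15572) = -1/638369 - 1*(-978234) = -1/638369 + 978234 = 624474260345/638369 ≈ 9.7823e+5)
g + 3096365 = 624474260345/638369 + 3096365 = 2601097689030/638369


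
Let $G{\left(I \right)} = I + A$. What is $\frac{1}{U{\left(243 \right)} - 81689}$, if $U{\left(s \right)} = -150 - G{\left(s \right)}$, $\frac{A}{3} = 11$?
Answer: $- \frac{1}{82115} \approx -1.2178 \cdot 10^{-5}$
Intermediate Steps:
$A = 33$ ($A = 3 \cdot 11 = 33$)
$G{\left(I \right)} = 33 + I$ ($G{\left(I \right)} = I + 33 = 33 + I$)
$U{\left(s \right)} = -183 - s$ ($U{\left(s \right)} = -150 - \left(33 + s\right) = -183 - s$)
$\frac{1}{U{\left(243 \right)} - 81689} = \frac{1}{\left(-183 - 243\right) - 81689} = \frac{1}{-426 - 81689} = \frac{1}{-82115} = - \frac{1}{82115}$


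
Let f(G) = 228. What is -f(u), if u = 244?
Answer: -228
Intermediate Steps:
-f(u) = -1*228 = -228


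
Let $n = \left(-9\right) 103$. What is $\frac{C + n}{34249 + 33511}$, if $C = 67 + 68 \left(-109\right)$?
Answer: $- \frac{47}{385} \approx -0.12208$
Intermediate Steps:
$n = -927$
$C = -7345$ ($C = 67 - 7412 = -7345$)
$\frac{C + n}{34249 + 33511} = \frac{-7345 - 927}{34249 + 33511} = - \frac{8272}{67760} = \left(-8272\right) \frac{1}{67760} = - \frac{47}{385}$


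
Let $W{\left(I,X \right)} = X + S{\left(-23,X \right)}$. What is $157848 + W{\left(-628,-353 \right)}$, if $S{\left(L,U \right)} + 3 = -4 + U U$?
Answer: $282097$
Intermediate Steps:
$S{\left(L,U \right)} = -7 + U^{2}$ ($S{\left(L,U \right)} = -3 + \left(-4 + U U\right) = -3 + \left(-4 + U^{2}\right) = -7 + U^{2}$)
$W{\left(I,X \right)} = -7 + X + X^{2}$ ($W{\left(I,X \right)} = X + \left(-7 + X^{2}\right) = -7 + X + X^{2}$)
$157848 + W{\left(-628,-353 \right)} = 157848 - \left(360 - 124609\right) = 157848 - -124249 = 157848 + 124249 = 282097$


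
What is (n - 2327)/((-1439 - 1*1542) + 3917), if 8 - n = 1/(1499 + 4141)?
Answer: -13079161/5279040 ≈ -2.4776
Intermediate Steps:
n = 45119/5640 (n = 8 - 1/(1499 + 4141) = 8 - 1/5640 = 45119/5640 ≈ 7.9998)
(n - 2327)/((-1439 - 1*1542) + 3917) = (45119/5640 - 2327)/((-1439 - 1*1542) + 3917) = -13079161/(5640*((-1439 - 1542) + 3917)) = -13079161/(5640*(-2981 + 3917)) = -13079161/5640/936 = -13079161/5640*1/936 = -13079161/5279040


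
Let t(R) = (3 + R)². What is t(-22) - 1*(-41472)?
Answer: 41833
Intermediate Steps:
t(-22) - 1*(-41472) = (3 - 22)² - 1*(-41472) = (-19)² + 41472 = 361 + 41472 = 41833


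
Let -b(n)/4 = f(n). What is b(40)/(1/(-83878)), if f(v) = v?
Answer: 13420480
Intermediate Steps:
b(n) = -4*n
b(40)/(1/(-83878)) = (-4*40)/(1/(-83878)) = -160/(-1/83878) = -160*(-83878) = 13420480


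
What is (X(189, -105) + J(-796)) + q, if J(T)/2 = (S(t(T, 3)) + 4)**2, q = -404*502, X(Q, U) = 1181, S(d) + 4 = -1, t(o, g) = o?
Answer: -201625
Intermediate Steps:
S(d) = -5 (S(d) = -4 - 1 = -5)
q = -202808
J(T) = 2 (J(T) = 2*(-5 + 4)**2 = 2*(-1)**2 = 2*1 = 2)
(X(189, -105) + J(-796)) + q = (1181 + 2) - 202808 = 1183 - 202808 = -201625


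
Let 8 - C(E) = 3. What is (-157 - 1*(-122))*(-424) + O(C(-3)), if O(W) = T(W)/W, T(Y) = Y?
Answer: 14841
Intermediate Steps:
C(E) = 5 (C(E) = 8 - 1*3 = 8 - 3 = 5)
O(W) = 1 (O(W) = W/W = 1)
(-157 - 1*(-122))*(-424) + O(C(-3)) = (-157 - 1*(-122))*(-424) + 1 = (-157 + 122)*(-424) + 1 = -35*(-424) + 1 = 14840 + 1 = 14841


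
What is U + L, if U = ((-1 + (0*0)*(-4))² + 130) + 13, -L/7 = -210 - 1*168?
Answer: 2790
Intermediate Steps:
L = 2646 (L = -7*(-210 - 1*168) = -7*(-210 - 168) = -7*(-378) = 2646)
U = 144 (U = ((-1 + 0*(-4))² + 130) + 13 = ((-1 + 0)² + 130) + 13 = ((-1)² + 130) + 13 = (1 + 130) + 13 = 131 + 13 = 144)
U + L = 144 + 2646 = 2790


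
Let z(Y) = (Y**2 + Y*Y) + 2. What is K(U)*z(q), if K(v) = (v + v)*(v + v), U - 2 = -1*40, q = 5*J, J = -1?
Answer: 300352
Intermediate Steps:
q = -5 (q = 5*(-1) = -5)
U = -38 (U = 2 - 1*40 = 2 - 40 = -38)
K(v) = 4*v**2 (K(v) = (2*v)*(2*v) = 4*v**2)
z(Y) = 2 + 2*Y**2 (z(Y) = (Y**2 + Y**2) + 2 = 2*Y**2 + 2 = 2 + 2*Y**2)
K(U)*z(q) = (4*(-38)**2)*(2 + 2*(-5)**2) = (4*1444)*(2 + 2*25) = 5776*(2 + 50) = 5776*52 = 300352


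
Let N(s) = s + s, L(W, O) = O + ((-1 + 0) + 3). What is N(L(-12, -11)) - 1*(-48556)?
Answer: 48538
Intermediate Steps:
L(W, O) = 2 + O (L(W, O) = O + (-1 + 3) = O + 2 = 2 + O)
N(s) = 2*s
N(L(-12, -11)) - 1*(-48556) = 2*(2 - 11) - 1*(-48556) = 2*(-9) + 48556 = -18 + 48556 = 48538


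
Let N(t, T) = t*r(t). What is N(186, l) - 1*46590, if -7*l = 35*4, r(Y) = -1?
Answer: -46776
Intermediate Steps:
l = -20 (l = -5*4 = -⅐*140 = -20)
N(t, T) = -t (N(t, T) = t*(-1) = -t)
N(186, l) - 1*46590 = -1*186 - 1*46590 = -186 - 46590 = -46776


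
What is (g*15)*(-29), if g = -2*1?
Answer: 870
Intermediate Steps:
g = -2
(g*15)*(-29) = -2*15*(-29) = -30*(-29) = 870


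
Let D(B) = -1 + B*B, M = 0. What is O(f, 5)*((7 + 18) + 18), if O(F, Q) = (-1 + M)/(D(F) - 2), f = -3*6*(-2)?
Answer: -43/1293 ≈ -0.033256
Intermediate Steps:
D(B) = -1 + B²
f = 36 (f = -18*(-2) = 36)
O(F, Q) = -1/(-3 + F²) (O(F, Q) = (-1 + 0)/((-1 + F²) - 2) = -1/(-3 + F²))
O(f, 5)*((7 + 18) + 18) = (-1/(-3 + 36²))*((7 + 18) + 18) = (-1/(-3 + 1296))*(25 + 18) = -1/1293*43 = -43/1293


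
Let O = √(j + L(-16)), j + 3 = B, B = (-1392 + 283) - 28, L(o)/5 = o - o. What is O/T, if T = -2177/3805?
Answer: -7610*I*√285/2177 ≈ -59.013*I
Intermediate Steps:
L(o) = 0 (L(o) = 5*(o - o) = 5*0 = 0)
B = -1137 (B = -1109 - 28 = -1137)
j = -1140 (j = -3 - 1137 = -1140)
T = -2177/3805 (T = -2177*1/3805 = -2177/3805 ≈ -0.57214)
O = 2*I*√285 (O = √(-1140 + 0) = √(-1140) = 2*I*√285 ≈ 33.764*I)
O/T = (2*I*√285)/(-2177/3805) = (2*I*√285)*(-3805/2177) = -7610*I*√285/2177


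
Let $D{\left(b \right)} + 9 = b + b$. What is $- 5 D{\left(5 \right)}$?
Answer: $-5$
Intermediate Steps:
$D{\left(b \right)} = -9 + 2 b$ ($D{\left(b \right)} = -9 + \left(b + b\right) = -9 + 2 b$)
$- 5 D{\left(5 \right)} = - 5 \left(-9 + 2 \cdot 5\right) = - 5 \left(-9 + 10\right) = \left(-5\right) 1 = -5$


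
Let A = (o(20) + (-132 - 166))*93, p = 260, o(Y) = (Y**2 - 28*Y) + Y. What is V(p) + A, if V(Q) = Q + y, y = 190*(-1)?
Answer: -40664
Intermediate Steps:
y = -190
o(Y) = Y**2 - 27*Y
V(Q) = -190 + Q (V(Q) = Q - 190 = -190 + Q)
A = -40734 (A = (20*(-27 + 20) + (-132 - 166))*93 = (20*(-7) - 298)*93 = (-140 - 298)*93 = -438*93 = -40734)
V(p) + A = (-190 + 260) - 40734 = 70 - 40734 = -40664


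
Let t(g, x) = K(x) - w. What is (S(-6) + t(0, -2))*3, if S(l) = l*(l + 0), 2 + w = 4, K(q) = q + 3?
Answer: 105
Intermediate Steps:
K(q) = 3 + q
w = 2 (w = -2 + 4 = 2)
S(l) = l² (S(l) = l*l = l²)
t(g, x) = 1 + x (t(g, x) = (3 + x) - 1*2 = (3 + x) - 2 = 1 + x)
(S(-6) + t(0, -2))*3 = ((-6)² + (1 - 2))*3 = (36 - 1)*3 = 35*3 = 105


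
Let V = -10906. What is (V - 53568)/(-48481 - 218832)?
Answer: 64474/267313 ≈ 0.24119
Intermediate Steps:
(V - 53568)/(-48481 - 218832) = (-10906 - 53568)/(-48481 - 218832) = -64474/(-267313) = -64474*(-1/267313) = 64474/267313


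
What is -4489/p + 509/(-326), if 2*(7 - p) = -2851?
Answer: -4385113/933990 ≈ -4.6950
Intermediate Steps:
p = 2865/2 (p = 7 - 1/2*(-2851) = 7 + 2851/2 = 2865/2 ≈ 1432.5)
-4489/p + 509/(-326) = -4489/2865/2 + 509/(-326) = -4489*2/2865 + 509*(-1/326) = -8978/2865 - 509/326 = -4385113/933990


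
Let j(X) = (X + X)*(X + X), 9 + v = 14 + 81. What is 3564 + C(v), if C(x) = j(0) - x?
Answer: 3478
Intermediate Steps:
v = 86 (v = -9 + (14 + 81) = -9 + 95 = 86)
j(X) = 4*X² (j(X) = (2*X)*(2*X) = 4*X²)
C(x) = -x (C(x) = 4*0² - x = 4*0 - x = 0 - x = -x)
3564 + C(v) = 3564 - 1*86 = 3564 - 86 = 3478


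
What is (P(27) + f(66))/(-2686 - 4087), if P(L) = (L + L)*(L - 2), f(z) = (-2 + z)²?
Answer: -5446/6773 ≈ -0.80408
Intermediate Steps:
P(L) = 2*L*(-2 + L) (P(L) = (2*L)*(-2 + L) = 2*L*(-2 + L))
(P(27) + f(66))/(-2686 - 4087) = (2*27*(-2 + 27) + (-2 + 66)²)/(-2686 - 4087) = (2*27*25 + 64²)/(-6773) = (1350 + 4096)*(-1/6773) = 5446*(-1/6773) = -5446/6773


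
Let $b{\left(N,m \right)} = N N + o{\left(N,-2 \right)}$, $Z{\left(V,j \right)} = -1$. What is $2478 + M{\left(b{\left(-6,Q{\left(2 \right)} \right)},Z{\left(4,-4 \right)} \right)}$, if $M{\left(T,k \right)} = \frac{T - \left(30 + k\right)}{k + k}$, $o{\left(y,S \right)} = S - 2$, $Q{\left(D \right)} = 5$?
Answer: $\frac{4953}{2} \approx 2476.5$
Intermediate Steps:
$o{\left(y,S \right)} = -2 + S$
$b{\left(N,m \right)} = -4 + N^{2}$ ($b{\left(N,m \right)} = N N - 4 = N^{2} - 4 = -4 + N^{2}$)
$M{\left(T,k \right)} = \frac{-30 + T - k}{2 k}$
$2478 + M{\left(b{\left(-6,Q{\left(2 \right)} \right)},Z{\left(4,-4 \right)} \right)} = 2478 + \frac{-30 - \left(4 - \left(-6\right)^{2}\right) - -1}{2 \left(-1\right)} = 2478 + \frac{1}{2} \left(-1\right) \left(-30 + \left(-4 + 36\right) + 1\right) = 2478 + \frac{1}{2} \left(-1\right) \left(-30 + 32 + 1\right) = 2478 + \frac{1}{2} \left(-1\right) 3 = 2478 - \frac{3}{2} = \frac{4953}{2}$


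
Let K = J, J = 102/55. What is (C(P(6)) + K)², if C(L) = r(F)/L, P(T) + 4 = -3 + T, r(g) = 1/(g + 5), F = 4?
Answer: 744769/245025 ≈ 3.0396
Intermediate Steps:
r(g) = 1/(5 + g)
J = 102/55 (J = 102*(1/55) = 102/55 ≈ 1.8545)
K = 102/55 ≈ 1.8545
P(T) = -7 + T (P(T) = -4 + (-3 + T) = -7 + T)
C(L) = 1/(9*L) (C(L) = 1/((5 + 4)*L) = 1/(9*L))
(C(P(6)) + K)² = (1/(9*(-7 + 6)) + 102/55)² = ((⅑)/(-1) + 102/55)² = ((⅑)*(-1) + 102/55)² = (-⅑ + 102/55)² = (863/495)² = 744769/245025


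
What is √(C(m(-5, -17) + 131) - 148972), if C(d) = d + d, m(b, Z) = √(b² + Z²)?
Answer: √(-148710 + 2*√314) ≈ 385.58*I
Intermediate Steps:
m(b, Z) = √(Z² + b²)
C(d) = 2*d
√(C(m(-5, -17) + 131) - 148972) = √(2*(√((-17)² + (-5)²) + 131) - 148972) = √(2*(√(289 + 25) + 131) - 148972) = √(2*(√314 + 131) - 148972) = √(2*(131 + √314) - 148972) = √((262 + 2*√314) - 148972) = √(-148710 + 2*√314)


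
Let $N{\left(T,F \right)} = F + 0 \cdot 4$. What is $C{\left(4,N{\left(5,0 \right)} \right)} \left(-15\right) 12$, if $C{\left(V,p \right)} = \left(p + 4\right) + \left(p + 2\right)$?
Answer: $-1080$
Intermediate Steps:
$N{\left(T,F \right)} = F$ ($N{\left(T,F \right)} = F + 0 = F$)
$C{\left(V,p \right)} = 6 + 2 p$ ($C{\left(V,p \right)} = \left(4 + p\right) + \left(2 + p\right) = 6 + 2 p$)
$C{\left(4,N{\left(5,0 \right)} \right)} \left(-15\right) 12 = \left(6 + 2 \cdot 0\right) \left(-15\right) 12 = \left(6 + 0\right) \left(-15\right) 12 = 6 \left(-15\right) 12 = \left(-90\right) 12 = -1080$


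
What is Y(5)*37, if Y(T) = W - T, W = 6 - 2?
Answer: -37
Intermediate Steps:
W = 4
Y(T) = 4 - T
Y(5)*37 = (4 - 1*5)*37 = (4 - 5)*37 = -1*37 = -37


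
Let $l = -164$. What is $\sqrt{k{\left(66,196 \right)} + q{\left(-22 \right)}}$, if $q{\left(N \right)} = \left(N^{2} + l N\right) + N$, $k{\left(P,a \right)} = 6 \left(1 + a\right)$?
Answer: $2 \sqrt{1313} \approx 72.471$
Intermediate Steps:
$k{\left(P,a \right)} = 6 + 6 a$
$q{\left(N \right)} = N^{2} - 163 N$ ($q{\left(N \right)} = \left(N^{2} - 164 N\right) + N = N^{2} - 163 N$)
$\sqrt{k{\left(66,196 \right)} + q{\left(-22 \right)}} = \sqrt{\left(6 + 6 \cdot 196\right) - 22 \left(-163 - 22\right)} = \sqrt{\left(6 + 1176\right) - -4070} = \sqrt{1182 + 4070} = \sqrt{5252} = 2 \sqrt{1313}$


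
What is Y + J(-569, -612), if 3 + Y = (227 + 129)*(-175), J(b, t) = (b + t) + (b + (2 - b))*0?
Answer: -63484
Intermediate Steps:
J(b, t) = b + t (J(b, t) = (b + t) + 2*0 = (b + t) + 0 = b + t)
Y = -62303 (Y = -3 + (227 + 129)*(-175) = -3 + 356*(-175) = -3 - 62300 = -62303)
Y + J(-569, -612) = -62303 + (-569 - 612) = -62303 - 1181 = -63484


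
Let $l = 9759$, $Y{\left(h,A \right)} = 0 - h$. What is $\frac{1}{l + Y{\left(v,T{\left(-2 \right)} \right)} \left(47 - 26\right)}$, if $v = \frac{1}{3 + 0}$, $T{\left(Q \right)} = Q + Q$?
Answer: $\frac{1}{9752} \approx 0.00010254$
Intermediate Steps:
$T{\left(Q \right)} = 2 Q$
$v = \frac{1}{3} \approx 0.33333$
$Y{\left(h,A \right)} = - h$
$\frac{1}{l + Y{\left(v,T{\left(-2 \right)} \right)} \left(47 - 26\right)} = \frac{1}{9759 + \left(-1\right) \frac{1}{3} \left(47 - 26\right)} = \frac{1}{9759 - 7} = \frac{1}{9752}$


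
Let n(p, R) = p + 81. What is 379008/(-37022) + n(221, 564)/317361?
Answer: -60135588622/5874669471 ≈ -10.236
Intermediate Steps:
n(p, R) = 81 + p
379008/(-37022) + n(221, 564)/317361 = 379008/(-37022) + (81 + 221)/317361 = 379008*(-1/37022) + 302*(1/317361) = -189504/18511 + 302/317361 = -60135588622/5874669471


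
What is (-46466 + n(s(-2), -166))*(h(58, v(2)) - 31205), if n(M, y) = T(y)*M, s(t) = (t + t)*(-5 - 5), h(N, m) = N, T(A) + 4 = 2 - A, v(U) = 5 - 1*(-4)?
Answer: 1242952182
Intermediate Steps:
v(U) = 9 (v(U) = 5 + 4 = 9)
T(A) = -2 - A (T(A) = -4 + (2 - A) = -2 - A)
s(t) = -20*t (s(t) = (2*t)*(-10) = -20*t)
n(M, y) = M*(-2 - y) (n(M, y) = (-2 - y)*M = M*(-2 - y))
(-46466 + n(s(-2), -166))*(h(58, v(2)) - 31205) = (-46466 - (-20*(-2))*(2 - 166))*(58 - 31205) = (-46466 - 1*40*(-164))*(-31147) = (-46466 + 6560)*(-31147) = -39906*(-31147) = 1242952182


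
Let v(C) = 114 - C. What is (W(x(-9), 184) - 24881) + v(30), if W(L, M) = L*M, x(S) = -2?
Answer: -25165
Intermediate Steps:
(W(x(-9), 184) - 24881) + v(30) = (-2*184 - 24881) + (114 - 1*30) = (-368 - 24881) + (114 - 30) = -25249 + 84 = -25165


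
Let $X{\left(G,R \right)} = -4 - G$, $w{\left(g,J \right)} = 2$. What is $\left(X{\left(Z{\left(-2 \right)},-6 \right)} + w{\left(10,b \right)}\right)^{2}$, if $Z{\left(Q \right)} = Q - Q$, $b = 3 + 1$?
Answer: $4$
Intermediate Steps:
$b = 4$
$Z{\left(Q \right)} = 0$
$\left(X{\left(Z{\left(-2 \right)},-6 \right)} + w{\left(10,b \right)}\right)^{2} = \left(\left(-4 - 0\right) + 2\right)^{2} = \left(\left(-4 + 0\right) + 2\right)^{2} = \left(-4 + 2\right)^{2} = \left(-2\right)^{2} = 4$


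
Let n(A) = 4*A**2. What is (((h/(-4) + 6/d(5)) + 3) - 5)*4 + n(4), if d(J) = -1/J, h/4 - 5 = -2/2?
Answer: -80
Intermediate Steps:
h = 16 (h = 20 + 4*(-2/2) = 20 + 4*(-2*1/2) = 20 + 4*(-1) = 20 - 4 = 16)
(((h/(-4) + 6/d(5)) + 3) - 5)*4 + n(4) = (((16/(-4) + 6/((-1/5))) + 3) - 5)*4 + 4*4**2 = (((16*(-1/4) + 6/((-1*1/5))) + 3) - 5)*4 + 4*16 = (((-4 + 6/(-1/5)) + 3) - 5)*4 + 64 = (((-4 + 6*(-5)) + 3) - 5)*4 + 64 = (((-4 - 30) + 3) - 5)*4 + 64 = ((-34 + 3) - 5)*4 + 64 = (-31 - 5)*4 + 64 = -36*4 + 64 = -144 + 64 = -80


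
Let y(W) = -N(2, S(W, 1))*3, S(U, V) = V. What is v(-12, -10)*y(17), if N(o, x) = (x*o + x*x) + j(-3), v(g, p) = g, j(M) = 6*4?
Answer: 972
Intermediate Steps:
j(M) = 24
N(o, x) = 24 + x² + o*x (N(o, x) = (x*o + x*x) + 24 = (o*x + x²) + 24 = (x² + o*x) + 24 = 24 + x² + o*x)
y(W) = -81 (y(W) = -(24 + 1² + 2*1)*3 = -(24 + 1 + 2)*3 = -1*27*3 = -27*3 = -81)
v(-12, -10)*y(17) = -12*(-81) = 972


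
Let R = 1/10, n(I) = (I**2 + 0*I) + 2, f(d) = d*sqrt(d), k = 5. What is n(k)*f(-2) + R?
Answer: 1/10 - 54*I*sqrt(2) ≈ 0.1 - 76.368*I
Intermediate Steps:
f(d) = d**(3/2)
n(I) = 2 + I**2 (n(I) = (I**2 + 0) + 2 = I**2 + 2 = 2 + I**2)
R = 1/10 (R = 1*(1/10) = 1/10 ≈ 0.10000)
n(k)*f(-2) + R = (2 + 5**2)*(-2)**(3/2) + 1/10 = (2 + 25)*(-2*I*sqrt(2)) + 1/10 = 27*(-2*I*sqrt(2)) + 1/10 = -54*I*sqrt(2) + 1/10 = 1/10 - 54*I*sqrt(2)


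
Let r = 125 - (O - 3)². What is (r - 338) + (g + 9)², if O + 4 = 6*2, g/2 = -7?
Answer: -213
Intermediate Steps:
g = -14 (g = 2*(-7) = -14)
O = 8 (O = -4 + 6*2 = -4 + 12 = 8)
r = 100 (r = 125 - (8 - 3)² = 125 - 1*5² = 125 - 1*25 = 125 - 25 = 100)
(r - 338) + (g + 9)² = (100 - 338) + (-14 + 9)² = -238 + (-5)² = -238 + 25 = -213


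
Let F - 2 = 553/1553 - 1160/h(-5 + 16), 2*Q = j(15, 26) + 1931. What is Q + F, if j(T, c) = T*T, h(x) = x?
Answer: 16654243/17083 ≈ 974.90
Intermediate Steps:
j(T, c) = T²
Q = 1078 (Q = (15² + 1931)/2 = (225 + 1931)/2 = (½)*2156 = 1078)
F = -1761231/17083 (F = 2 + (553/1553 - 1160/(-5 + 16)) = 2 + (553*(1/1553) - 1160/11) = 2 + (553/1553 - 1160*1/11) = 2 + (553/1553 - 1160/11) = 2 - 1795397/17083 = -1761231/17083 ≈ -103.10)
Q + F = 1078 - 1761231/17083 = 16654243/17083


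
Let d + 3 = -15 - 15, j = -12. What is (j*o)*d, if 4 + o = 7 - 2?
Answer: 396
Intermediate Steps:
o = 1 (o = -4 + (7 - 2) = -4 + 5 = 1)
d = -33 (d = -3 + (-15 - 15) = -3 - 30 = -33)
(j*o)*d = -12*1*(-33) = -12*(-33) = 396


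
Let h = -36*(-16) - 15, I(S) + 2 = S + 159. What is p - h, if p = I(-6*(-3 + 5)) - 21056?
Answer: -21472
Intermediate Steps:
I(S) = 157 + S (I(S) = -2 + (S + 159) = -2 + (159 + S) = 157 + S)
h = 561 (h = 576 - 15 = 561)
p = -20911 (p = (157 - 6*(-3 + 5)) - 21056 = (157 - 6*2) - 21056 = (157 - 12) - 21056 = 145 - 21056 = -20911)
p - h = -20911 - 1*561 = -20911 - 561 = -21472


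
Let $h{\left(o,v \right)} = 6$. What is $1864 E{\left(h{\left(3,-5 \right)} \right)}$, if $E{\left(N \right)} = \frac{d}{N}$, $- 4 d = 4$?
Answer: $- \frac{932}{3} \approx -310.67$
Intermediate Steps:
$d = -1$ ($d = \left(- \frac{1}{4}\right) 4 = -1$)
$E{\left(N \right)} = - \frac{1}{N}$
$1864 E{\left(h{\left(3,-5 \right)} \right)} = 1864 \left(- \frac{1}{6}\right) = - \frac{932}{3}$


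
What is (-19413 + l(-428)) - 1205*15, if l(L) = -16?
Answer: -37504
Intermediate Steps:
(-19413 + l(-428)) - 1205*15 = (-19413 - 16) - 1205*15 = -19429 - 18075 = -37504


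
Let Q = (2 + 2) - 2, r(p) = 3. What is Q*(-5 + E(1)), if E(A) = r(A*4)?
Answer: -4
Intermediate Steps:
E(A) = 3
Q = 2 (Q = 4 - 2 = 2)
Q*(-5 + E(1)) = 2*(-5 + 3) = 2*(-2) = -4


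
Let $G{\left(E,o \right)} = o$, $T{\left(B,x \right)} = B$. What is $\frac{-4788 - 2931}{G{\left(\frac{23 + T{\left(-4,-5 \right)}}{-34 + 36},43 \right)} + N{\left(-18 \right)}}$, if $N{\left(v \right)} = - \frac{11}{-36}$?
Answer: $- \frac{277884}{1559} \approx -178.25$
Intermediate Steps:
$N{\left(v \right)} = \frac{11}{36}$ ($N{\left(v \right)} = \left(-11\right) \left(- \frac{1}{36}\right) = \frac{11}{36}$)
$\frac{-4788 - 2931}{G{\left(\frac{23 + T{\left(-4,-5 \right)}}{-34 + 36},43 \right)} + N{\left(-18 \right)}} = \frac{-4788 - 2931}{43 + \frac{11}{36}} = - \frac{7719}{\frac{1559}{36}} = \left(-7719\right) \frac{36}{1559} = - \frac{277884}{1559}$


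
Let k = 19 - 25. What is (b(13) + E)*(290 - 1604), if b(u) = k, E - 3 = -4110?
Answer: 5404482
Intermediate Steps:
E = -4107 (E = 3 - 4110 = -4107)
k = -6
b(u) = -6
(b(13) + E)*(290 - 1604) = (-6 - 4107)*(290 - 1604) = -4113*(-1314) = 5404482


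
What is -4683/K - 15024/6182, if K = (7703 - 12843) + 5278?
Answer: -5170603/142186 ≈ -36.365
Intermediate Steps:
K = 138 (K = -5140 + 5278 = 138)
-4683/K - 15024/6182 = -4683/138 - 15024/6182 = -4683*1/138 - 15024*1/6182 = -1561/46 - 7512/3091 = -5170603/142186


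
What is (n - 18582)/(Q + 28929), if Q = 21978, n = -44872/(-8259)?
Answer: -153423866/420440913 ≈ -0.36491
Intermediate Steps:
n = 44872/8259 (n = -44872*(-1/8259) = 44872/8259 ≈ 5.4331)
(n - 18582)/(Q + 28929) = (44872/8259 - 18582)/(21978 + 28929) = -153423866/8259/50907 = -153423866/8259*1/50907 = -153423866/420440913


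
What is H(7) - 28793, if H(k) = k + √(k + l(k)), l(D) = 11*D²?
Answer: -28786 + √546 ≈ -28763.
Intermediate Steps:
H(k) = k + √(k + 11*k²)
H(7) - 28793 = (7 + √(7*(1 + 11*7))) - 28793 = (7 + √(7*(1 + 77))) - 28793 = (7 + √(7*78)) - 28793 = (7 + √546) - 28793 = -28786 + √546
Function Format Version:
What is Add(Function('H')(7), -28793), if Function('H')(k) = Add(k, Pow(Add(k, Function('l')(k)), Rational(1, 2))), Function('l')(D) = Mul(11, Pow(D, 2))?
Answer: Add(-28786, Pow(546, Rational(1, 2))) ≈ -28763.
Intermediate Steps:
Function('H')(k) = Add(k, Pow(Add(k, Mul(11, Pow(k, 2))), Rational(1, 2)))
Add(Function('H')(7), -28793) = Add(Add(7, Pow(Mul(7, Add(1, Mul(11, 7))), Rational(1, 2))), -28793) = Add(Add(7, Pow(Mul(7, Add(1, 77)), Rational(1, 2))), -28793) = Add(Add(7, Pow(Mul(7, 78), Rational(1, 2))), -28793) = Add(Add(7, Pow(546, Rational(1, 2))), -28793) = Add(-28786, Pow(546, Rational(1, 2)))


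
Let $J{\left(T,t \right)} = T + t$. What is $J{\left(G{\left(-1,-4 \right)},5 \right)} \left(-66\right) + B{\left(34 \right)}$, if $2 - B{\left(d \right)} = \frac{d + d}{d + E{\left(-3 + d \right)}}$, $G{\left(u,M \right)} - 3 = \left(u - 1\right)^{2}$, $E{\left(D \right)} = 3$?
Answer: $- \frac{29298}{37} \approx -791.84$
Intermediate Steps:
$G{\left(u,M \right)} = 3 + \left(-1 + u\right)^{2}$ ($G{\left(u,M \right)} = 3 + \left(u - 1\right)^{2} = 3 + \left(-1 + u\right)^{2}$)
$B{\left(d \right)} = 2 - \frac{2 d}{3 + d}$ ($B{\left(d \right)} = 2 - \frac{d + d}{d + 3} = 2 - \frac{2 d}{3 + d}$)
$J{\left(G{\left(-1,-4 \right)},5 \right)} \left(-66\right) + B{\left(34 \right)} = \left(\left(3 + \left(-1 - 1\right)^{2}\right) + 5\right) \left(-66\right) + \frac{6}{3 + 34} = \left(\left(3 + \left(-2\right)^{2}\right) + 5\right) \left(-66\right) + \frac{6}{37} = \left(\left(3 + 4\right) + 5\right) \left(-66\right) + 6 \cdot \frac{1}{37} = \left(7 + 5\right) \left(-66\right) + \frac{6}{37} = 12 \left(-66\right) + \frac{6}{37} = -792 + \frac{6}{37} = - \frac{29298}{37}$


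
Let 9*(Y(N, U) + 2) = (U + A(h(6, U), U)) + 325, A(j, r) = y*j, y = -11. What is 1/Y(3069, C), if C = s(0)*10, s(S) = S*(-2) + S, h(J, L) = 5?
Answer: 1/28 ≈ 0.035714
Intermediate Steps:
s(S) = -S (s(S) = -2*S + S = -S)
A(j, r) = -11*j
C = 0 (C = -1*0*10 = 0*10 = 0)
Y(N, U) = 28 + U/9 (Y(N, U) = -2 + ((U - 11*5) + 325)/9 = -2 + ((U - 55) + 325)/9 = -2 + ((-55 + U) + 325)/9 = -2 + (270 + U)/9 = -2 + (30 + U/9) = 28 + U/9)
1/Y(3069, C) = 1/(28 + (⅑)*0) = 1/(28 + 0) = 1/28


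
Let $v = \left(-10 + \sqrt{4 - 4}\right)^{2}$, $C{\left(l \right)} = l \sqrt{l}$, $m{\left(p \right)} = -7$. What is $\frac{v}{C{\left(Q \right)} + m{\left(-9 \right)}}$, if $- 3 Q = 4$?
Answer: $- \frac{18900}{1387} + \frac{2400 i \sqrt{3}}{1387} \approx -13.627 + 2.9971 i$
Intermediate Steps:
$Q = - \frac{4}{3}$ ($Q = \left(- \frac{1}{3}\right) 4 = - \frac{4}{3} \approx -1.3333$)
$C{\left(l \right)} = l^{\frac{3}{2}}$
$v = 100$ ($v = \left(-10 + \sqrt{0}\right)^{2} = \left(-10 + 0\right)^{2} = \left(-10\right)^{2} = 100$)
$\frac{v}{C{\left(Q \right)} + m{\left(-9 \right)}} = \frac{100}{\left(- \frac{4}{3}\right)^{\frac{3}{2}} - 7} = \frac{100}{- \frac{8 i \sqrt{3}}{9} - 7} = \frac{100}{-7 - \frac{8 i \sqrt{3}}{9}}$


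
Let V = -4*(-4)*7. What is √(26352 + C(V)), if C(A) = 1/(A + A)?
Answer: √82639886/56 ≈ 162.33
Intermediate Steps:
V = 112 (V = 16*7 = 112)
C(A) = 1/(2*A)
√(26352 + C(V)) = √(26352 + (½)/112) = √(26352 + (½)*(1/112)) = √(26352 + 1/224) = √(5902849/224) = √82639886/56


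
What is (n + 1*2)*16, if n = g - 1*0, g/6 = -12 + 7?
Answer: -448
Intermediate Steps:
g = -30 (g = 6*(-12 + 7) = 6*(-5) = -30)
n = -30 (n = -30 - 1*0 = -30 + 0 = -30)
(n + 1*2)*16 = (-30 + 1*2)*16 = (-30 + 2)*16 = -28*16 = -448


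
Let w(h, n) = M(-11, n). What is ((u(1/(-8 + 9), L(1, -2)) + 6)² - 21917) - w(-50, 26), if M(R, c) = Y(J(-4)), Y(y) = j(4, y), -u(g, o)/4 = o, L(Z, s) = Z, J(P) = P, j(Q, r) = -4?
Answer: -21909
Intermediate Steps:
u(g, o) = -4*o
Y(y) = -4
M(R, c) = -4
w(h, n) = -4
((u(1/(-8 + 9), L(1, -2)) + 6)² - 21917) - w(-50, 26) = ((-4*1 + 6)² - 21917) - 1*(-4) = ((-4 + 6)² - 21917) + 4 = (2² - 21917) + 4 = (4 - 21917) + 4 = -21913 + 4 = -21909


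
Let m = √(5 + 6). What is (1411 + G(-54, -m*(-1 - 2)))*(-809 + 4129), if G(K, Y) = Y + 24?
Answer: 4764200 + 9960*√11 ≈ 4.7972e+6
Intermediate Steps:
m = √11 ≈ 3.3166
G(K, Y) = 24 + Y
(1411 + G(-54, -m*(-1 - 2)))*(-809 + 4129) = (1411 + (24 - √11*(-1 - 2)))*(-809 + 4129) = (1411 + (24 - √11*(-3)))*3320 = (1411 + (24 - (-3)*√11))*3320 = (1411 + (24 + 3*√11))*3320 = (1435 + 3*√11)*3320 = 4764200 + 9960*√11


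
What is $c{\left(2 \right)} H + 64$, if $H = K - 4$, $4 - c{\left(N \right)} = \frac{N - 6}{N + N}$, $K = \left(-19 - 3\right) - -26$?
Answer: $64$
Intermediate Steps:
$K = 4$ ($K = -22 + 26 = 4$)
$c{\left(N \right)} = 4 - \frac{-6 + N}{2 N}$ ($c{\left(N \right)} = 4 - \frac{N - 6}{N + N} = 4 - \frac{-6 + N}{2 N}$)
$H = 0$ ($H = 4 - 4 = 0$)
$c{\left(2 \right)} H + 64 = \left(\frac{7}{2} + \frac{3}{2}\right) 0 + 64 = 5 \cdot 0 + 64 = 0 + 64 = 64$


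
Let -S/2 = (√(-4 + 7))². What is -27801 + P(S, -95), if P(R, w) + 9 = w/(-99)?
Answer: -2753095/99 ≈ -27809.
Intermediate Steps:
S = -6 (S = -2*(√(-4 + 7))² = -2*(√3)² = -2*3 = -6)
P(R, w) = -9 - w/99 (P(R, w) = -9 + w/(-99) = -9 + w*(-1/99) = -9 - w/99)
-27801 + P(S, -95) = -27801 + (-9 - 1/99*(-95)) = -27801 + (-9 + 95/99) = -27801 - 796/99 = -2753095/99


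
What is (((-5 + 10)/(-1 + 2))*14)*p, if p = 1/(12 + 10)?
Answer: 35/11 ≈ 3.1818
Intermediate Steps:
p = 1/22 ≈ 0.045455
(((-5 + 10)/(-1 + 2))*14)*p = (((-5 + 10)/(-1 + 2))*14)*(1/22) = ((5/1)*14)*(1/22) = ((5*1)*14)*(1/22) = (5*14)*(1/22) = 70*(1/22) = 35/11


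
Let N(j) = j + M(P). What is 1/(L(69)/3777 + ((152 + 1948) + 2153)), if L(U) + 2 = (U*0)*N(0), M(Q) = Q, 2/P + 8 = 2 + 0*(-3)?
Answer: 3777/16063579 ≈ 0.00023513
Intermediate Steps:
P = -⅓ (P = 2/(-8 + (2 + 0*(-3))) = 2/(-8 + (2 + 0)) = 2/(-8 + 2) = 2/(-6) = 2*(-⅙) = -⅓ ≈ -0.33333)
N(j) = -⅓ + j (N(j) = j - ⅓ = -⅓ + j)
L(U) = -2 (L(U) = -2 + (U*0)*(-⅓ + 0) = -2 + 0*(-⅓) = -2 + 0 = -2)
1/(L(69)/3777 + ((152 + 1948) + 2153)) = 1/(-2/3777 + ((152 + 1948) + 2153)) = 1/(-2*1/3777 + (2100 + 2153)) = 1/(-2/3777 + 4253) = 1/(16063579/3777) = 3777/16063579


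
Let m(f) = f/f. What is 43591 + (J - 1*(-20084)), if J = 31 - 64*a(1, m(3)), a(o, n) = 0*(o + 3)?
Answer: 63706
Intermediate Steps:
m(f) = 1
a(o, n) = 0 (a(o, n) = 0*(3 + o) = 0)
J = 31 (J = 31 - 64*0 = 31 + 0 = 31)
43591 + (J - 1*(-20084)) = 43591 + (31 - 1*(-20084)) = 43591 + (31 + 20084) = 43591 + 20115 = 63706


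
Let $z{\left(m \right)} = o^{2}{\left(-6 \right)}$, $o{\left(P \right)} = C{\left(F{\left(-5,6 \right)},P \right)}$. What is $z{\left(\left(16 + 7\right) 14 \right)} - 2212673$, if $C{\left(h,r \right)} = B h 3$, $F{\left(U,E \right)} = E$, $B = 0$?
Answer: $-2212673$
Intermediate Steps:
$C{\left(h,r \right)} = 0$ ($C{\left(h,r \right)} = 0 h 3 = 0 \cdot 3 = 0$)
$o{\left(P \right)} = 0$
$z{\left(m \right)} = 0$ ($z{\left(m \right)} = 0^{2} = 0$)
$z{\left(\left(16 + 7\right) 14 \right)} - 2212673 = 0 - 2212673 = -2212673$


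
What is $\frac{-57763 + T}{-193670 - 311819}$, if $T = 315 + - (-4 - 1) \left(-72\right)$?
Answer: $\frac{57808}{505489} \approx 0.11436$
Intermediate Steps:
$T = -45$ ($T = 315 + \left(-1\right) \left(-5\right) \left(-72\right) = 315 + 5 \left(-72\right) = 315 - 360 = -45$)
$\frac{-57763 + T}{-193670 - 311819} = \frac{-57763 - 45}{-193670 - 311819} = - \frac{57808}{-505489} = \left(-57808\right) \left(- \frac{1}{505489}\right) = \frac{57808}{505489}$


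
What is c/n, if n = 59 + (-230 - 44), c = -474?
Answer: 474/215 ≈ 2.2047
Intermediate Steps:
n = -215 (n = 59 - 274 = -215)
c/n = -474/(-215) = -474*(-1/215) = 474/215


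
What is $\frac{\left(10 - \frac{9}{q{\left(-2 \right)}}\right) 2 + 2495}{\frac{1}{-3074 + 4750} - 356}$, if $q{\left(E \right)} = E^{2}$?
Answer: $- \frac{4207598}{596655} \approx -7.052$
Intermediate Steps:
$\frac{\left(10 - \frac{9}{q{\left(-2 \right)}}\right) 2 + 2495}{\frac{1}{-3074 + 4750} - 356} = \frac{\left(10 - \frac{9}{\left(-2\right)^{2}}\right) 2 + 2495}{\frac{1}{-3074 + 4750} - 356} = \frac{\left(10 - \frac{9}{4}\right) 2 + 2495}{\frac{1}{1676} - 356} = \frac{\left(10 - \frac{9}{4}\right) 2 + 2495}{- \frac{596655}{1676}} = \left(\frac{31}{4} \cdot 2 + 2495\right) \left(- \frac{1676}{596655}\right) = \left(\frac{31}{2} + 2495\right) \left(- \frac{1676}{596655}\right) = \frac{5021}{2} \left(- \frac{1676}{596655}\right) = - \frac{4207598}{596655}$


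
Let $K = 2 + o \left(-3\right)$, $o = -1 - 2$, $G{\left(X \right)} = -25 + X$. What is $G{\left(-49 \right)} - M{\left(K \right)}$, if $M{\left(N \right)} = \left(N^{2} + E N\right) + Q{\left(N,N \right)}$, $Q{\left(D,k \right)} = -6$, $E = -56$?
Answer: $427$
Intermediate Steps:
$o = -3$ ($o = -1 - 2 = -3$)
$K = 11$ ($K = 2 - -9 = 2 + 9 = 11$)
$M{\left(N \right)} = -6 + N^{2} - 56 N$ ($M{\left(N \right)} = \left(N^{2} - 56 N\right) - 6 = -6 + N^{2} - 56 N$)
$G{\left(-49 \right)} - M{\left(K \right)} = \left(-25 - 49\right) - \left(-6 + 11^{2} - 616\right) = -74 - \left(-6 + 121 - 616\right) = -74 - -501 = -74 + 501 = 427$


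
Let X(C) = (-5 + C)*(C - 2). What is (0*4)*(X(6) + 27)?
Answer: 0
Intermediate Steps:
X(C) = (-5 + C)*(-2 + C)
(0*4)*(X(6) + 27) = (0*4)*((10 + 6² - 7*6) + 27) = 0*((10 + 36 - 42) + 27) = 0*(4 + 27) = 0*31 = 0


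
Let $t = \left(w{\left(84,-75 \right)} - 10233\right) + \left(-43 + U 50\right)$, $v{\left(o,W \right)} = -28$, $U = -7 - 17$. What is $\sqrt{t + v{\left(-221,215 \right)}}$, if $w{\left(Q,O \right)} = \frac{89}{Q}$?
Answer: $\frac{i \sqrt{20291187}}{42} \approx 107.25 i$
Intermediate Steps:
$U = -24$
$t = - \frac{963895}{84}$ ($t = \left(\frac{89}{84} - 10233\right) - 1243 = - \frac{859483}{84} - 1243 = - \frac{963895}{84} \approx -11475.0$)
$\sqrt{t + v{\left(-221,215 \right)}} = \sqrt{- \frac{963895}{84} - 28} = \sqrt{- \frac{966247}{84}} = \frac{i \sqrt{20291187}}{42}$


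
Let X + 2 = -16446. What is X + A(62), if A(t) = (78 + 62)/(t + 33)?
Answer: -312484/19 ≈ -16447.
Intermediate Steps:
X = -16448 (X = -2 - 16446 = -16448)
A(t) = 140/(33 + t)
X + A(62) = -16448 + 140/(33 + 62) = -16448 + 140/95 = -16448 + 140*(1/95) = -16448 + 28/19 = -312484/19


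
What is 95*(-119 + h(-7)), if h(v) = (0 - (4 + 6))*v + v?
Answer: -5320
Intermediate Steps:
h(v) = -9*v (h(v) = (0 - 1*10)*v + v = (0 - 10)*v + v = -10*v + v = -9*v)
95*(-119 + h(-7)) = 95*(-119 - 9*(-7)) = 95*(-119 + 63) = 95*(-56) = -5320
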